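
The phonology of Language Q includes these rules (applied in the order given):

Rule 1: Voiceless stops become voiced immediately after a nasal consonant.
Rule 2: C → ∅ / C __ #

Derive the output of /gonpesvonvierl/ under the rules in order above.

gonbesvonvier

Rule 1 (post-nasal voicing): /p/ is a voiceless stop immediately after the nasal /n/, so it voices to [b]. /gonpesvonvierl/ → gonbesvonvierl.
Rule 2 (final cluster simplification): /l/ is the second consonant of a word-final cluster /rl/, so it deletes. /gonbesvonvierl/ → gonbesvonvier.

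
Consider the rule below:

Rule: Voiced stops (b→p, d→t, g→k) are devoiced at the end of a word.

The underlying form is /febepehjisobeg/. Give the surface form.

febepehjisobek

/g/ is a voiced stop in word-final position, so it devoices to [k].
The other instances of /b/ do not occur in the required environment and remain unchanged.
Surface form: [febepehjisobek].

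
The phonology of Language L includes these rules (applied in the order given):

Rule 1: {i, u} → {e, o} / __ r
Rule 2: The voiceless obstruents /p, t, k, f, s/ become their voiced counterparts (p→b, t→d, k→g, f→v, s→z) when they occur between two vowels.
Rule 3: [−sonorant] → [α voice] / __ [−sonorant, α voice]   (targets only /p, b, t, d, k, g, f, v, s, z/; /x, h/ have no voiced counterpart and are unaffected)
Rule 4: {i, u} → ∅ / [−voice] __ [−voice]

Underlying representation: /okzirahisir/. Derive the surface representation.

Rule 1 (pre-rhotic lowering): /i/ is a high vowel immediately before /r/, so it lowers to [e]. /i/ is a high vowel immediately before /r/, so it lowers to [e]. /okzirahisir/ → okzerahiser.
Rule 2 (intervocalic voicing): /s/ is a voiceless obstruent between vowels /i/ and /e/, so it voices to [z]. /okzerahiser/ → okzerahizer.
Rule 3 (regressive voicing assimilation): /k/ precedes the voiced obstruent /z/, so it voices to [g] by assimilation. /okzerahizer/ → ogzerahizer.
Rule 4 (high vowel syncope): no segment meets the environment; /ogzerahizer/ is unchanged.

ogzerahizer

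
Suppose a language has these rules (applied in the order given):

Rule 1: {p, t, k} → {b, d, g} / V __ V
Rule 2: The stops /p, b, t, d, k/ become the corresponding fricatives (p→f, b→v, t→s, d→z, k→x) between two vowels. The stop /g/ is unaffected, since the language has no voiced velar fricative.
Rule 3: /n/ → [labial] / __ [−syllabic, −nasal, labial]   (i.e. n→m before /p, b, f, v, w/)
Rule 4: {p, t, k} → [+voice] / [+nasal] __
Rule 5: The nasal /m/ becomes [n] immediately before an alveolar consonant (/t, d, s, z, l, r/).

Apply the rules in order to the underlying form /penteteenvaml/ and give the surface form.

Rule 1 (intervocalic voicing): /t/ is a voiceless stop between vowels /e/ and /e/, so it voices to [d]. /penteteenvaml/ → pentedeenvaml.
Rule 2 (intervocalic spirantization): /d/ is a stop between vowels /e/ and /e/, so it spirantizes to the fricative [z]. /pentedeenvaml/ → pentezeenvaml.
Rule 3 (nasal place assimilation): /n/ precedes the labial consonant /v/, so it assimilates in place to [m]. /pentezeenvaml/ → pentezeemvaml.
Rule 4 (post-nasal voicing): /t/ is a voiceless stop immediately after the nasal /n/, so it voices to [d]. /pentezeemvaml/ → pendezeemvaml.
Rule 5 (nasal place assimilation): /m/ precedes the alveolar consonant /l/, so it assimilates in place to [n]. /pendezeemvaml/ → pendezeemvanl.

pendezeemvanl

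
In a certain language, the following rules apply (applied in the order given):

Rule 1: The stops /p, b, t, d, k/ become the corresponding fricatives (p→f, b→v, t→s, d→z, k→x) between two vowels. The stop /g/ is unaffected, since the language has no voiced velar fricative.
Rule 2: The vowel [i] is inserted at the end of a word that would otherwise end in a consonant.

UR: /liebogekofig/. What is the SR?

lievogexofigi

Rule 1 (intervocalic spirantization): /b/ is a stop between vowels /e/ and /o/, so it spirantizes to the fricative [v]. /k/ is a stop between vowels /e/ and /o/, so it spirantizes to the fricative [x]. /liebogekofig/ → lievogexofig.
Rule 2 (final i-epenthesis): the form ends in the consonant /g/, so [i] is inserted word-finally. /lievogexofig/ → lievogexofigi.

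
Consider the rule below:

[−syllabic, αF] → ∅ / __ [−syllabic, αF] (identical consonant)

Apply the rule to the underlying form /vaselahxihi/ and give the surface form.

No segment of /vaselahxihi/ meets the structural description of the rule, so the form surfaces unchanged.

vaselahxihi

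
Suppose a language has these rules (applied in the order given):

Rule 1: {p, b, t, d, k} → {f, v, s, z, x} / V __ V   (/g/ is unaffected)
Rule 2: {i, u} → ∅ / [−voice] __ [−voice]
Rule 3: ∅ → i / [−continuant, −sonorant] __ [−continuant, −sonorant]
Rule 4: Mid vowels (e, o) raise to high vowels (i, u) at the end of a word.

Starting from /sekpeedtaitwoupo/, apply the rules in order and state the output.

sekipeeditaitwoufu

Rule 1 (intervocalic spirantization): /p/ is a stop between vowels /u/ and /o/, so it spirantizes to the fricative [f]. /sekpeedtaitwoupo/ → sekpeedtaitwoufo.
Rule 2 (high vowel syncope): no segment meets the environment; /sekpeedtaitwoufo/ is unchanged.
Rule 3 (stop-cluster i-epenthesis): /k/ and /p/ form a stop–stop cluster, so [i] is inserted between them. /d/ and /t/ form a stop–stop cluster, so [i] is inserted between them. /sekpeedtaitwoufo/ → sekipeeditaitwoufo.
Rule 4 (final vowel raising): /o/ is a mid vowel in word-final position, so it raises to [u]. /sekipeeditaitwoufo/ → sekipeeditaitwoufu.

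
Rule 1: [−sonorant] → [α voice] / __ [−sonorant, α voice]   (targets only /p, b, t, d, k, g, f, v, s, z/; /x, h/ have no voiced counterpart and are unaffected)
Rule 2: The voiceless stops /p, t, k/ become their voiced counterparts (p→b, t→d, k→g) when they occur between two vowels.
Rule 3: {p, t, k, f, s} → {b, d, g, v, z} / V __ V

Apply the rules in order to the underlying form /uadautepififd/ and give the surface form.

Rule 1 (regressive voicing assimilation): /f/ precedes the voiced obstruent /d/, so it voices to [v] by assimilation. /uadautepififd/ → uadautepifivd.
Rule 2 (intervocalic voicing): /t/ is a voiceless stop between vowels /u/ and /e/, so it voices to [d]. /p/ is a voiceless stop between vowels /e/ and /i/, so it voices to [b]. /uadautepifivd/ → uadaudebifivd.
Rule 3 (intervocalic voicing): /f/ is a voiceless obstruent between vowels /i/ and /i/, so it voices to [v]. /uadaudebifivd/ → uadaudebivivd.

uadaudebivivd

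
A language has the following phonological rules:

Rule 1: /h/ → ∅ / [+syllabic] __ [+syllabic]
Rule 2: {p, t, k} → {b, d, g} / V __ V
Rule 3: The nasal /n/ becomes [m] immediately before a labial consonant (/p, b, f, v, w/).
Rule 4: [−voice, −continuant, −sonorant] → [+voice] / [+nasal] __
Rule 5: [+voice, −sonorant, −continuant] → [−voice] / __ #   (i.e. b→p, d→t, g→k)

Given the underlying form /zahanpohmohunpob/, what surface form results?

Rule 1 (intervocalic h-deletion): /h/ occurs between vowels /a/ and /a/, so it deletes. /h/ occurs between vowels /o/ and /u/, so it deletes. /zahanpohmohunpob/ → zaanpohmounpob.
Rule 2 (intervocalic voicing): no segment meets the environment; /zaanpohmounpob/ is unchanged.
Rule 3 (nasal place assimilation): /n/ precedes the labial consonant /p/, so it assimilates in place to [m]. /n/ precedes the labial consonant /p/, so it assimilates in place to [m]. /zaanpohmounpob/ → zaampohmoumpob.
Rule 4 (post-nasal voicing): /p/ is a voiceless stop immediately after the nasal /m/, so it voices to [b]. /p/ is a voiceless stop immediately after the nasal /m/, so it voices to [b]. /zaampohmoumpob/ → zaambohmoumbob.
Rule 5 (final devoicing): /b/ is a voiced stop in word-final position, so it devoices to [p]. /zaambohmoumbob/ → zaambohmoumbop.

zaambohmoumbop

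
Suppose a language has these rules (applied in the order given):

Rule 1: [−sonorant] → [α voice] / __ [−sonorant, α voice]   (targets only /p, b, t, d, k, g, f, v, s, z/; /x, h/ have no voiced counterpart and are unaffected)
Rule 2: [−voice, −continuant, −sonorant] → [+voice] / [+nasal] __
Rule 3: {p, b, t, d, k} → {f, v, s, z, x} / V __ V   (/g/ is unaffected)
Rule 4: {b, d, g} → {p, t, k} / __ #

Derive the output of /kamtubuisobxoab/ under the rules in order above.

Rule 1 (regressive voicing assimilation): /b/ precedes the voiceless obstruent /x/, so it devoices to [p] by assimilation. /kamtubuisobxoab/ → kamtubuisopxoab.
Rule 2 (post-nasal voicing): /t/ is a voiceless stop immediately after the nasal /m/, so it voices to [d]. /kamtubuisopxoab/ → kamdubuisopxoab.
Rule 3 (intervocalic spirantization): /b/ is a stop between vowels /u/ and /u/, so it spirantizes to the fricative [v]. /kamdubuisopxoab/ → kamduvuisopxoab.
Rule 4 (final devoicing): /b/ is a voiced stop in word-final position, so it devoices to [p]. /kamduvuisopxoab/ → kamduvuisopxoap.

kamduvuisopxoap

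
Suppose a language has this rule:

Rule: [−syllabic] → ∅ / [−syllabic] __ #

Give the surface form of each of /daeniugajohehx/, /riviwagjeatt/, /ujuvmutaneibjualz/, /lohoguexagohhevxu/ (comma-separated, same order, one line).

daeniugajoheh, riviwagjeat, ujuvmutaneibjual, lohoguexagohhevxu

/daeniugajohehx/: /x/ is the second consonant of a word-final cluster /hx/, so it deletes. → [daeniugajoheh].
/riviwagjeatt/: /t/ is the second consonant of a word-final cluster /tt/, so it deletes. → [riviwagjeat].
/ujuvmutaneibjualz/: /z/ is the second consonant of a word-final cluster /lz/, so it deletes. → [ujuvmutaneibjual].
/lohoguexagohhevxu/: the rule's environment is not met; surfaces unchanged as [lohoguexagohhevxu].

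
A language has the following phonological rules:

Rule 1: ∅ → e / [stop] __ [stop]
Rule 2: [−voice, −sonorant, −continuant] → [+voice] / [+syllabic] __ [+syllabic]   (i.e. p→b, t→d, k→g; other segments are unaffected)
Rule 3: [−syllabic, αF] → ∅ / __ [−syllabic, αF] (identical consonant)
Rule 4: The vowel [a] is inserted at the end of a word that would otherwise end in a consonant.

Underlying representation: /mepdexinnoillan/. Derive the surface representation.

mebedexinoilana

Rule 1 (stop-cluster e-epenthesis): /p/ and /d/ form a stop–stop cluster, so [e] is inserted between them. /mepdexinnoillan/ → mepedexinnoillan.
Rule 2 (intervocalic voicing): /p/ is a voiceless stop between vowels /e/ and /e/, so it voices to [b]. /mepedexinnoillan/ → mebedexinnoillan.
Rule 3 (degemination): /nn/ is a geminate; the first /n/ deletes. /ll/ is a geminate; the first /l/ deletes. /mebedexinnoillan/ → mebedexinoilan.
Rule 4 (final a-epenthesis): the form ends in the consonant /n/, so [a] is inserted word-finally. /mebedexinoilan/ → mebedexinoilana.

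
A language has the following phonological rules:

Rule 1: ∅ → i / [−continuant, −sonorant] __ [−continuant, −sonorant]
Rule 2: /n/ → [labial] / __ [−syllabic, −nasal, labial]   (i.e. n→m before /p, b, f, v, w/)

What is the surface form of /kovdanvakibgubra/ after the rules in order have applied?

kovdamvakibigubra

Rule 1 (stop-cluster i-epenthesis): /b/ and /g/ form a stop–stop cluster, so [i] is inserted between them. /kovdanvakibgubra/ → kovdanvakibigubra.
Rule 2 (nasal place assimilation): /n/ precedes the labial consonant /v/, so it assimilates in place to [m]. /kovdanvakibigubra/ → kovdamvakibigubra.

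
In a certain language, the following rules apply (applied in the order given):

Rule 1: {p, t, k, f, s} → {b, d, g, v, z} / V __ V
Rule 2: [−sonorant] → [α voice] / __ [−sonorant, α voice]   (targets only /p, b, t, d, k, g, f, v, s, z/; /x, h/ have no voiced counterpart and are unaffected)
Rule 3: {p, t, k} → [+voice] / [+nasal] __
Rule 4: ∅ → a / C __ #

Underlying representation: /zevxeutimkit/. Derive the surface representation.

zefxeudimgita

Rule 1 (intervocalic voicing): /t/ is a voiceless obstruent between vowels /u/ and /i/, so it voices to [d]. /zevxeutimkit/ → zevxeudimkit.
Rule 2 (regressive voicing assimilation): /v/ precedes the voiceless obstruent /x/, so it devoices to [f] by assimilation. /zevxeudimkit/ → zefxeudimkit.
Rule 3 (post-nasal voicing): /k/ is a voiceless stop immediately after the nasal /m/, so it voices to [g]. /zefxeudimkit/ → zefxeudimgit.
Rule 4 (final a-epenthesis): the form ends in the consonant /t/, so [a] is inserted word-finally. /zefxeudimgit/ → zefxeudimgita.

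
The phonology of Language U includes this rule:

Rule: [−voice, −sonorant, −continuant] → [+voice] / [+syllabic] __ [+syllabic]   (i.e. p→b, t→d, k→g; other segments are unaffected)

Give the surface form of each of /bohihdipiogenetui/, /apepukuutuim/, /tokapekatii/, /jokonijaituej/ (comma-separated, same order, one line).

bohihdibiogenedui, abebuguuduim, togabegadii, jogonijaiduej

/bohihdipiogenetui/: /p/ is a voiceless stop between vowels /i/ and /i/, so it voices to [b]. /t/ is a voiceless stop between vowels /e/ and /u/, so it voices to [d]. → [bohihdibiogenedui].
/apepukuutuim/: /p/ is a voiceless stop between vowels /a/ and /e/, so it voices to [b]. /p/ is a voiceless stop between vowels /e/ and /u/, so it voices to [b]. /k/ is a voiceless stop between vowels /u/ and /u/, so it voices to [g]. /t/ is a voiceless stop between vowels /u/ and /u/, so it voices to [d]. → [abebuguuduim].
/tokapekatii/: /k/ is a voiceless stop between vowels /o/ and /a/, so it voices to [g]. /p/ is a voiceless stop between vowels /a/ and /e/, so it voices to [b]. /k/ is a voiceless stop between vowels /e/ and /a/, so it voices to [g]. /t/ is a voiceless stop between vowels /a/ and /i/, so it voices to [d]. → [togabegadii].
/jokonijaituej/: /k/ is a voiceless stop between vowels /o/ and /o/, so it voices to [g]. /t/ is a voiceless stop between vowels /i/ and /u/, so it voices to [d]. → [jogonijaiduej].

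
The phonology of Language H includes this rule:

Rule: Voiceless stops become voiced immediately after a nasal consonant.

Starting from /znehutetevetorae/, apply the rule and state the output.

No segment of /znehutetevetorae/ meets the structural description of the rule, so the form surfaces unchanged.

znehutetevetorae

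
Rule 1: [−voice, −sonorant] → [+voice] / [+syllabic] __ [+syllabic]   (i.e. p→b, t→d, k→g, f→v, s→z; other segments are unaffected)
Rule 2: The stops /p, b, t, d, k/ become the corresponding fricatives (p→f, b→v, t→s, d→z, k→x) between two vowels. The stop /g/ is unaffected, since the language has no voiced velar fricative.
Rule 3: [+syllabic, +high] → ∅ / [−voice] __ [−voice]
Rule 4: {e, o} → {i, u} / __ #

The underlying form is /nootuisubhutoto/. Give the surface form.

Rule 1 (intervocalic voicing): /t/ is a voiceless obstruent between vowels /o/ and /u/, so it voices to [d]. /s/ is a voiceless obstruent between vowels /i/ and /u/, so it voices to [z]. /t/ is a voiceless obstruent between vowels /u/ and /o/, so it voices to [d]. /t/ is a voiceless obstruent between vowels /o/ and /o/, so it voices to [d]. /nootuisubhutoto/ → nooduizubhudodo.
Rule 2 (intervocalic spirantization): /d/ is a stop between vowels /o/ and /u/, so it spirantizes to the fricative [z]. /d/ is a stop between vowels /u/ and /o/, so it spirantizes to the fricative [z]. /d/ is a stop between vowels /o/ and /o/, so it spirantizes to the fricative [z]. /nooduizubhudodo/ → noozuizubhuzozo.
Rule 3 (high vowel syncope): no segment meets the environment; /noozuizubhuzozo/ is unchanged.
Rule 4 (final vowel raising): /o/ is a mid vowel in word-final position, so it raises to [u]. /noozuizubhuzozo/ → noozuizubhuzozu.

noozuizubhuzozu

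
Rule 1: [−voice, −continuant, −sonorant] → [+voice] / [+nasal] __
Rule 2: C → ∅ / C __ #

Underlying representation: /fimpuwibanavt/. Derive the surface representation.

fimbuwibanav

Rule 1 (post-nasal voicing): /p/ is a voiceless stop immediately after the nasal /m/, so it voices to [b]. /fimpuwibanavt/ → fimbuwibanavt.
Rule 2 (final cluster simplification): /t/ is the second consonant of a word-final cluster /vt/, so it deletes. /fimbuwibanavt/ → fimbuwibanav.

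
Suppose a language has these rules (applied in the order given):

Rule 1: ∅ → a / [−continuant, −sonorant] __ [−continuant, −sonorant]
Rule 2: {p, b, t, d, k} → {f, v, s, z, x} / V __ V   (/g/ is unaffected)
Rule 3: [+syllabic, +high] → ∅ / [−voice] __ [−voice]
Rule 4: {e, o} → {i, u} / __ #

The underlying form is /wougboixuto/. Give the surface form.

Rule 1 (stop-cluster a-epenthesis): /g/ and /b/ form a stop–stop cluster, so [a] is inserted between them. /wougboixuto/ → wougaboixuto.
Rule 2 (intervocalic spirantization): /b/ is a stop between vowels /a/ and /o/, so it spirantizes to the fricative [v]. /t/ is a stop between vowels /u/ and /o/, so it spirantizes to the fricative [s]. /wougaboixuto/ → wougavoixuso.
Rule 3 (high vowel syncope): /u/ is a high vowel flanked by voiceless consonants /x/ and /s/, so it deletes. /wougavoixuso/ → wougavoixso.
Rule 4 (final vowel raising): /o/ is a mid vowel in word-final position, so it raises to [u]. /wougavoixso/ → wougavoixsu.

wougavoixsu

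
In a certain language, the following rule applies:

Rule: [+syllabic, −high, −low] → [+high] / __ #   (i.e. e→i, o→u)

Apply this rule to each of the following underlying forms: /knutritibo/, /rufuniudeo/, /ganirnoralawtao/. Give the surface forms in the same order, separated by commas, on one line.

knutritibu, rufuniudeu, ganirnoralawtau

/knutritibo/: /o/ is a mid vowel in word-final position, so it raises to [u]. → [knutritibu].
/rufuniudeo/: /o/ is a mid vowel in word-final position, so it raises to [u]. → [rufuniudeu].
/ganirnoralawtao/: /o/ is a mid vowel in word-final position, so it raises to [u]. → [ganirnoralawtau].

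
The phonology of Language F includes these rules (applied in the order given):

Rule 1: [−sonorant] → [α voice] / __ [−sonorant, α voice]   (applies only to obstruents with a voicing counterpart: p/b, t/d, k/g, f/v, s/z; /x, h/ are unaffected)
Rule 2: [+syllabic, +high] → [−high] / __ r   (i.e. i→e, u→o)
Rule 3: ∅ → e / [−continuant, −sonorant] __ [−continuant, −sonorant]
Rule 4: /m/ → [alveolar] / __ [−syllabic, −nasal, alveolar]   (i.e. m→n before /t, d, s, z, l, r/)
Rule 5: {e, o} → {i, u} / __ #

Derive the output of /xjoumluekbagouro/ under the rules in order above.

xjounluegebagooru

Rule 1 (regressive voicing assimilation): /k/ precedes the voiced obstruent /b/, so it voices to [g] by assimilation. /xjoumluekbagouro/ → xjoumluegbagouro.
Rule 2 (pre-rhotic lowering): /u/ is a high vowel immediately before /r/, so it lowers to [o]. /xjoumluegbagouro/ → xjoumluegbagooro.
Rule 3 (stop-cluster e-epenthesis): /g/ and /b/ form a stop–stop cluster, so [e] is inserted between them. /xjoumluegbagooro/ → xjoumluegebagooro.
Rule 4 (nasal place assimilation): /m/ precedes the alveolar consonant /l/, so it assimilates in place to [n]. /xjoumluegebagooro/ → xjounluegebagooro.
Rule 5 (final vowel raising): /o/ is a mid vowel in word-final position, so it raises to [u]. /xjounluegebagooro/ → xjounluegebagooru.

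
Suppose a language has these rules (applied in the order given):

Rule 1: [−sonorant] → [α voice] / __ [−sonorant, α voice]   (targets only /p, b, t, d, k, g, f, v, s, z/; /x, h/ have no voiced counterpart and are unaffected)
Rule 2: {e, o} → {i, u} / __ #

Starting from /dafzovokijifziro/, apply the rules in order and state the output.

davzovokijivziru

Rule 1 (regressive voicing assimilation): /f/ precedes the voiced obstruent /z/, so it voices to [v] by assimilation. /f/ precedes the voiced obstruent /z/, so it voices to [v] by assimilation. /dafzovokijifziro/ → davzovokijivziro.
Rule 2 (final vowel raising): /o/ is a mid vowel in word-final position, so it raises to [u]. /davzovokijivziro/ → davzovokijivziru.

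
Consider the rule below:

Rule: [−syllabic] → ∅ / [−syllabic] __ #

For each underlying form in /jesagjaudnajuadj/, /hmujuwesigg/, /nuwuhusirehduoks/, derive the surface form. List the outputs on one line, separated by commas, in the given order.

jesagjaudnajuad, hmujuwesig, nuwuhusirehduok

/jesagjaudnajuadj/: /j/ is the second consonant of a word-final cluster /dj/, so it deletes. → [jesagjaudnajuad].
/hmujuwesigg/: /g/ is the second consonant of a word-final cluster /gg/, so it deletes. → [hmujuwesig].
/nuwuhusirehduoks/: /s/ is the second consonant of a word-final cluster /ks/, so it deletes. → [nuwuhusirehduok].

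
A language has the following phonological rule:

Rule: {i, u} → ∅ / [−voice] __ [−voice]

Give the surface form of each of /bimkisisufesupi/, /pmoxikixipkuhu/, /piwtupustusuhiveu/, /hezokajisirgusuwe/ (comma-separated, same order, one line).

/bimkisisufesupi/: /i/ is a high vowel flanked by voiceless consonants /k/ and /s/, so it deletes. /i/ is a high vowel flanked by voiceless consonants /s/ and /s/, so it deletes. /u/ is a high vowel flanked by voiceless consonants /s/ and /f/, so it deletes. /u/ is a high vowel flanked by voiceless consonants /s/ and /p/, so it deletes. → [bimkssfespi].
/pmoxikixipkuhu/: /i/ is a high vowel flanked by voiceless consonants /x/ and /k/, so it deletes. /i/ is a high vowel flanked by voiceless consonants /k/ and /x/, so it deletes. /i/ is a high vowel flanked by voiceless consonants /x/ and /p/, so it deletes. /u/ is a high vowel flanked by voiceless consonants /k/ and /h/, so it deletes. → [pmoxkxpkhu].
/piwtupustusuhiveu/: /u/ is a high vowel flanked by voiceless consonants /t/ and /p/, so it deletes. /u/ is a high vowel flanked by voiceless consonants /p/ and /s/, so it deletes. /u/ is a high vowel flanked by voiceless consonants /t/ and /s/, so it deletes. /u/ is a high vowel flanked by voiceless consonants /s/ and /h/, so it deletes. → [piwtpstshiveu].
/hezokajisirgusuwe/: the rule's environment is not met; surfaces unchanged as [hezokajisirgusuwe].

bimkssfespi, pmoxkxpkhu, piwtpstshiveu, hezokajisirgusuwe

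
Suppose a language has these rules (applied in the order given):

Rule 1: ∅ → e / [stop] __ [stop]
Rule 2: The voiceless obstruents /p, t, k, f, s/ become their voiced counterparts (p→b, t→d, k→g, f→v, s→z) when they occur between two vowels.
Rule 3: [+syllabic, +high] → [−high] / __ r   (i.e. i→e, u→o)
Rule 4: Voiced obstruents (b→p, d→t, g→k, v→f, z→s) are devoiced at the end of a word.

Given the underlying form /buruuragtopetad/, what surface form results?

Rule 1 (stop-cluster e-epenthesis): /g/ and /t/ form a stop–stop cluster, so [e] is inserted between them. /buruuragtopetad/ → buruuragetopetad.
Rule 2 (intervocalic voicing): /t/ is a voiceless obstruent between vowels /e/ and /o/, so it voices to [d]. /p/ is a voiceless obstruent between vowels /o/ and /e/, so it voices to [b]. /t/ is a voiceless obstruent between vowels /e/ and /a/, so it voices to [d]. /buruuragetopetad/ → buruuragedobedad.
Rule 3 (pre-rhotic lowering): /u/ is a high vowel immediately before /r/, so it lowers to [o]. /u/ is a high vowel immediately before /r/, so it lowers to [o]. /buruuragedobedad/ → boruoragedobedad.
Rule 4 (final devoicing): /d/ is a voiced obstruent in word-final position, so it devoices to [t]. /boruoragedobedad/ → boruoragedobedat.

boruoragedobedat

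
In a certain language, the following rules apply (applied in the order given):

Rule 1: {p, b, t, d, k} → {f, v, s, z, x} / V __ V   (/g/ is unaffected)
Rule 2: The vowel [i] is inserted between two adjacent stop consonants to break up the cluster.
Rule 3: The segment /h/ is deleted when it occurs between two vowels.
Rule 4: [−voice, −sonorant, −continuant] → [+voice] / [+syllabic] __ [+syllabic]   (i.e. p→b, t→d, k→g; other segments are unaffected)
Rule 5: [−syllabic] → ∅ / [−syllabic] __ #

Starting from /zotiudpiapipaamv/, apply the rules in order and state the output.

zosiudibiafifaam

Rule 1 (intervocalic spirantization): /t/ is a stop between vowels /o/ and /i/, so it spirantizes to the fricative [s]. /p/ is a stop between vowels /a/ and /i/, so it spirantizes to the fricative [f]. /p/ is a stop between vowels /i/ and /a/, so it spirantizes to the fricative [f]. /zotiudpiapipaamv/ → zosiudpiafifaamv.
Rule 2 (stop-cluster i-epenthesis): /d/ and /p/ form a stop–stop cluster, so [i] is inserted between them. /zosiudpiafifaamv/ → zosiudipiafifaamv.
Rule 3 (intervocalic h-deletion): no segment meets the environment; /zosiudipiafifaamv/ is unchanged.
Rule 4 (intervocalic voicing): /p/ is a voiceless stop between vowels /i/ and /i/, so it voices to [b]. /zosiudipiafifaamv/ → zosiudibiafifaamv.
Rule 5 (final cluster simplification): /v/ is the second consonant of a word-final cluster /mv/, so it deletes. /zosiudibiafifaamv/ → zosiudibiafifaam.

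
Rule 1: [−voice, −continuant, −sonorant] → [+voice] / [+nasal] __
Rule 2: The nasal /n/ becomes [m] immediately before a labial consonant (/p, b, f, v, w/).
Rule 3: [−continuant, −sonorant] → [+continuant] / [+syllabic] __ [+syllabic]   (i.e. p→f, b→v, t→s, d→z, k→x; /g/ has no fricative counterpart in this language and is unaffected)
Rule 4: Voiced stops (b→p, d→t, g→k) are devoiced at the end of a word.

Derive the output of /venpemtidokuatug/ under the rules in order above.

Rule 1 (post-nasal voicing): /p/ is a voiceless stop immediately after the nasal /n/, so it voices to [b]. /t/ is a voiceless stop immediately after the nasal /m/, so it voices to [d]. /venpemtidokuatug/ → venbemdidokuatug.
Rule 2 (nasal place assimilation): /n/ precedes the labial consonant /b/, so it assimilates in place to [m]. /venbemdidokuatug/ → vembemdidokuatug.
Rule 3 (intervocalic spirantization): /d/ is a stop between vowels /i/ and /o/, so it spirantizes to the fricative [z]. /k/ is a stop between vowels /o/ and /u/, so it spirantizes to the fricative [x]. /t/ is a stop between vowels /a/ and /u/, so it spirantizes to the fricative [s]. /vembemdidokuatug/ → vembemdizoxuasug.
Rule 4 (final devoicing): /g/ is a voiced stop in word-final position, so it devoices to [k]. /vembemdizoxuasug/ → vembemdizoxuasuk.

vembemdizoxuasuk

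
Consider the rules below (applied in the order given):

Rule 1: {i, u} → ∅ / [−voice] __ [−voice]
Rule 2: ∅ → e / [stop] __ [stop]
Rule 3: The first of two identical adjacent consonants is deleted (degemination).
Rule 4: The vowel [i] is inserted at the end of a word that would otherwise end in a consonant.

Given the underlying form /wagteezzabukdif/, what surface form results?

Rule 1 (high vowel syncope): no segment meets the environment; /wagteezzabukdif/ is unchanged.
Rule 2 (stop-cluster e-epenthesis): /g/ and /t/ form a stop–stop cluster, so [e] is inserted between them. /k/ and /d/ form a stop–stop cluster, so [e] is inserted between them. /wagteezzabukdif/ → wageteezzabukedif.
Rule 3 (degemination): /zz/ is a geminate; the first /z/ deletes. /wageteezzabukedif/ → wageteezabukedif.
Rule 4 (final i-epenthesis): the form ends in the consonant /f/, so [i] is inserted word-finally. /wageteezabukedif/ → wageteezabukedifi.

wageteezabukedifi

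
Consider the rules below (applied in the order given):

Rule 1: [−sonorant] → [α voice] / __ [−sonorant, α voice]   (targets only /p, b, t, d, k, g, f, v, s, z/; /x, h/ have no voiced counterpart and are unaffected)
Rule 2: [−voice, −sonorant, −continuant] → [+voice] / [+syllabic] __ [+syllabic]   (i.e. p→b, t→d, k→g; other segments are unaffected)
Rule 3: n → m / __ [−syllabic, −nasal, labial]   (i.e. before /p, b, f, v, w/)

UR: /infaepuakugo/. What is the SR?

imfaebuagugo

Rule 1 (regressive voicing assimilation): no segment meets the environment; /infaepuakugo/ is unchanged.
Rule 2 (intervocalic voicing): /p/ is a voiceless stop between vowels /e/ and /u/, so it voices to [b]. /k/ is a voiceless stop between vowels /a/ and /u/, so it voices to [g]. /infaepuakugo/ → infaebuagugo.
Rule 3 (nasal place assimilation): /n/ precedes the labial consonant /f/, so it assimilates in place to [m]. /infaebuagugo/ → imfaebuagugo.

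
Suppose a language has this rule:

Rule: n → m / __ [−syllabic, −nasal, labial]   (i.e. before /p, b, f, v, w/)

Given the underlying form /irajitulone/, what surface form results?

No segment of /irajitulone/ meets the structural description of the rule, so the form surfaces unchanged.

irajitulone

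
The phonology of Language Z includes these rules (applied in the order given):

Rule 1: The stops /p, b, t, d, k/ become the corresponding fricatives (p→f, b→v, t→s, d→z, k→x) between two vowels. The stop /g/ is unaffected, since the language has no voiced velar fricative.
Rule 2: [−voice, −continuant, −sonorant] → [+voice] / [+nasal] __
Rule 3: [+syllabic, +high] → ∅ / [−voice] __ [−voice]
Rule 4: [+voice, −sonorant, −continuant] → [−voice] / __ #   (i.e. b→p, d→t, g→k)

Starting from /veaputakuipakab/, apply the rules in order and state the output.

Rule 1 (intervocalic spirantization): /p/ is a stop between vowels /a/ and /u/, so it spirantizes to the fricative [f]. /t/ is a stop between vowels /u/ and /a/, so it spirantizes to the fricative [s]. /k/ is a stop between vowels /a/ and /u/, so it spirantizes to the fricative [x]. /p/ is a stop between vowels /i/ and /a/, so it spirantizes to the fricative [f]. /k/ is a stop between vowels /a/ and /a/, so it spirantizes to the fricative [x]. /veaputakuipakab/ → veafusaxuifaxab.
Rule 2 (post-nasal voicing): no segment meets the environment; /veafusaxuifaxab/ is unchanged.
Rule 3 (high vowel syncope): /u/ is a high vowel flanked by voiceless consonants /f/ and /s/, so it deletes. /veafusaxuifaxab/ → veafsaxuifaxab.
Rule 4 (final devoicing): /b/ is a voiced stop in word-final position, so it devoices to [p]. /veafsaxuifaxab/ → veafsaxuifaxap.

veafsaxuifaxap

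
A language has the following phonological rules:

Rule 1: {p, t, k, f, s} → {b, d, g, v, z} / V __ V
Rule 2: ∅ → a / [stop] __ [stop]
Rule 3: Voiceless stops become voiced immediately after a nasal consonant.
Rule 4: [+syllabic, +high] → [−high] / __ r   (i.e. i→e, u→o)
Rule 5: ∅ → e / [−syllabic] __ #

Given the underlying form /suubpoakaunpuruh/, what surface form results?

suubapoagaunboruhe

Rule 1 (intervocalic voicing): /k/ is a voiceless obstruent between vowels /a/ and /a/, so it voices to [g]. /suubpoakaunpuruh/ → suubpoagaunpuruh.
Rule 2 (stop-cluster a-epenthesis): /b/ and /p/ form a stop–stop cluster, so [a] is inserted between them. /suubpoagaunpuruh/ → suubapoagaunpuruh.
Rule 3 (post-nasal voicing): /p/ is a voiceless stop immediately after the nasal /n/, so it voices to [b]. /suubapoagaunpuruh/ → suubapoagaunburuh.
Rule 4 (pre-rhotic lowering): /u/ is a high vowel immediately before /r/, so it lowers to [o]. /suubapoagaunburuh/ → suubapoagaunboruh.
Rule 5 (final e-epenthesis): the form ends in the consonant /h/, so [e] is inserted word-finally. /suubapoagaunboruh/ → suubapoagaunboruhe.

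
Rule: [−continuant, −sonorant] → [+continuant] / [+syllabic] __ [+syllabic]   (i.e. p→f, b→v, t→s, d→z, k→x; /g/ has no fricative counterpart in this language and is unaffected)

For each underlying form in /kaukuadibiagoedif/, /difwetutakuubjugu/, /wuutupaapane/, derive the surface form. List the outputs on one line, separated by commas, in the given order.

/kaukuadibiagoedif/: /k/ is a stop between vowels /u/ and /u/, so it spirantizes to the fricative [x]. /d/ is a stop between vowels /a/ and /i/, so it spirantizes to the fricative [z]. /b/ is a stop between vowels /i/ and /i/, so it spirantizes to the fricative [v]. /d/ is a stop between vowels /e/ and /i/, so it spirantizes to the fricative [z]. → [kauxuaziviagoezif].
/difwetutakuubjugu/: /t/ is a stop between vowels /e/ and /u/, so it spirantizes to the fricative [s]. /t/ is a stop between vowels /u/ and /a/, so it spirantizes to the fricative [s]. /k/ is a stop between vowels /a/ and /u/, so it spirantizes to the fricative [x]. → [difwesusaxuubjugu].
/wuutupaapane/: /t/ is a stop between vowels /u/ and /u/, so it spirantizes to the fricative [s]. /p/ is a stop between vowels /u/ and /a/, so it spirantizes to the fricative [f]. /p/ is a stop between vowels /a/ and /a/, so it spirantizes to the fricative [f]. → [wuusufaafane].

kauxuaziviagoezif, difwesusaxuubjugu, wuusufaafane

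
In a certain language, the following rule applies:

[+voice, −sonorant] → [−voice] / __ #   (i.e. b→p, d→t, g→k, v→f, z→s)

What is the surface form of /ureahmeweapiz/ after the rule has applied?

ureahmeweapis

/z/ is a voiced obstruent in word-final position, so it devoices to [s].
Surface form: [ureahmeweapis].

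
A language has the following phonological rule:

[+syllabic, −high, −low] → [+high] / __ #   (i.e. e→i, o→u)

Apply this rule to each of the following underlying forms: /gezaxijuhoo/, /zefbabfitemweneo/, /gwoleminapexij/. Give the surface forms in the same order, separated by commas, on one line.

gezaxijuhou, zefbabfitemweneu, gwoleminapexij

/gezaxijuhoo/: /o/ is a mid vowel in word-final position, so it raises to [u]. → [gezaxijuhou].
/zefbabfitemweneo/: /o/ is a mid vowel in word-final position, so it raises to [u]. → [zefbabfitemweneu].
/gwoleminapexij/: the rule's environment is not met; surfaces unchanged as [gwoleminapexij].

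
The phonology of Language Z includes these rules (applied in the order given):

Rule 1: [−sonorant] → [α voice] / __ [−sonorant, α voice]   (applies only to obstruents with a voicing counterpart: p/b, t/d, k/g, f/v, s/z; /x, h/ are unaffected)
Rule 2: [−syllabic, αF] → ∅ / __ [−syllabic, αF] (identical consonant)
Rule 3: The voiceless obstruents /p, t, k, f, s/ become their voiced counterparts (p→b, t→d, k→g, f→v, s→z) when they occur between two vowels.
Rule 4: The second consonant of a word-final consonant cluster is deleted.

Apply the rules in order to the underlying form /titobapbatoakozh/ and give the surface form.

tidobabadoagos

Rule 1 (regressive voicing assimilation): /p/ precedes the voiced obstruent /b/, so it voices to [b] by assimilation. /z/ precedes the voiceless obstruent /h/, so it devoices to [s] by assimilation. /titobapbatoakozh/ → titobabbatoakosh.
Rule 2 (degemination): /bb/ is a geminate; the first /b/ deletes. /titobabbatoakosh/ → titobabatoakosh.
Rule 3 (intervocalic voicing): /t/ is a voiceless obstruent between vowels /i/ and /o/, so it voices to [d]. /t/ is a voiceless obstruent between vowels /a/ and /o/, so it voices to [d]. /k/ is a voiceless obstruent between vowels /a/ and /o/, so it voices to [g]. /titobabatoakosh/ → tidobabadoagosh.
Rule 4 (final cluster simplification): /h/ is the second consonant of a word-final cluster /sh/, so it deletes. /tidobabadoagosh/ → tidobabadoagos.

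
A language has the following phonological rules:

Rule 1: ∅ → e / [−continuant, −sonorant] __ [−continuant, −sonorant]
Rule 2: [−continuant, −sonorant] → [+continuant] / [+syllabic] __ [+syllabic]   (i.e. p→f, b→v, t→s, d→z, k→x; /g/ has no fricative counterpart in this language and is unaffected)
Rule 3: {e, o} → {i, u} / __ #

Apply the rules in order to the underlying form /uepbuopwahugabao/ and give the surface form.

uefevuopwahugavau

Rule 1 (stop-cluster e-epenthesis): /p/ and /b/ form a stop–stop cluster, so [e] is inserted between them. /uepbuopwahugabao/ → uepebuopwahugabao.
Rule 2 (intervocalic spirantization): /p/ is a stop between vowels /e/ and /e/, so it spirantizes to the fricative [f]. /b/ is a stop between vowels /e/ and /u/, so it spirantizes to the fricative [v]. /b/ is a stop between vowels /a/ and /a/, so it spirantizes to the fricative [v]. /uepebuopwahugabao/ → uefevuopwahugavao.
Rule 3 (final vowel raising): /o/ is a mid vowel in word-final position, so it raises to [u]. /uefevuopwahugavao/ → uefevuopwahugavau.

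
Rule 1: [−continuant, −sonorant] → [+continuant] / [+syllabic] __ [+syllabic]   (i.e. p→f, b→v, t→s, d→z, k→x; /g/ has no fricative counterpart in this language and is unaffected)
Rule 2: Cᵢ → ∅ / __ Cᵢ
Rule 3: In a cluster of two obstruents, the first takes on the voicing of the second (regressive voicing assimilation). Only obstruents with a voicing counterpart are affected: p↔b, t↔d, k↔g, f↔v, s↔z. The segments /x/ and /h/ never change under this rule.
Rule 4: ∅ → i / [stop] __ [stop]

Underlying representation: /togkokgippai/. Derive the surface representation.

tokikogigipai

Rule 1 (intervocalic spirantization): no segment meets the environment; /togkokgippai/ is unchanged.
Rule 2 (degemination): /pp/ is a geminate; the first /p/ deletes. /togkokgippai/ → togkokgipai.
Rule 3 (regressive voicing assimilation): /g/ precedes the voiceless obstruent /k/, so it devoices to [k] by assimilation. /k/ precedes the voiced obstruent /g/, so it voices to [g] by assimilation. /togkokgipai/ → tokkoggipai.
Rule 4 (stop-cluster i-epenthesis): /k/ and /k/ form a stop–stop cluster, so [i] is inserted between them. /g/ and /g/ form a stop–stop cluster, so [i] is inserted between them. /tokkoggipai/ → tokikogigipai.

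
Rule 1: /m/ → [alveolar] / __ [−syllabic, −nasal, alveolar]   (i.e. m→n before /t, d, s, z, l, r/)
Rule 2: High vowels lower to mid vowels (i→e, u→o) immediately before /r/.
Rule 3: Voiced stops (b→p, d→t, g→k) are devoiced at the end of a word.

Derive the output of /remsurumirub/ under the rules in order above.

Rule 1 (nasal place assimilation): /m/ precedes the alveolar consonant /s/, so it assimilates in place to [n]. /remsurumirub/ → rensurumirub.
Rule 2 (pre-rhotic lowering): /u/ is a high vowel immediately before /r/, so it lowers to [o]. /i/ is a high vowel immediately before /r/, so it lowers to [e]. /rensurumirub/ → rensorumerub.
Rule 3 (final devoicing): /b/ is a voiced stop in word-final position, so it devoices to [p]. /rensorumerub/ → rensorumerup.

rensorumerup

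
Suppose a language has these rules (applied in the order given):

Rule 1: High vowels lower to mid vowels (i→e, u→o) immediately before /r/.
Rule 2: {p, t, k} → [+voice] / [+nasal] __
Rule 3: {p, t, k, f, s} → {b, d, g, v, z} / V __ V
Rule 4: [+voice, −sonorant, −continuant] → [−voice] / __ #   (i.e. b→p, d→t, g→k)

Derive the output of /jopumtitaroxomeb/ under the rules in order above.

jobumdidaroxomep

Rule 1 (pre-rhotic lowering): no segment meets the environment; /jopumtitaroxomeb/ is unchanged.
Rule 2 (post-nasal voicing): /t/ is a voiceless stop immediately after the nasal /m/, so it voices to [d]. /jopumtitaroxomeb/ → jopumditaroxomeb.
Rule 3 (intervocalic voicing): /p/ is a voiceless obstruent between vowels /o/ and /u/, so it voices to [b]. /t/ is a voiceless obstruent between vowels /i/ and /a/, so it voices to [d]. /jopumditaroxomeb/ → jobumdidaroxomeb.
Rule 4 (final devoicing): /b/ is a voiced stop in word-final position, so it devoices to [p]. /jobumdidaroxomeb/ → jobumdidaroxomep.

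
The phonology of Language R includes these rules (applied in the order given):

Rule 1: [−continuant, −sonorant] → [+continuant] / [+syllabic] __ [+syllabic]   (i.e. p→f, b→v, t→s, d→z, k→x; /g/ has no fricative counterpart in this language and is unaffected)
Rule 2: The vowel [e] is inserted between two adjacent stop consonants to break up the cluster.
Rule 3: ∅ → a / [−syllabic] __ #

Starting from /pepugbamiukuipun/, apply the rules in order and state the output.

Rule 1 (intervocalic spirantization): /p/ is a stop between vowels /e/ and /u/, so it spirantizes to the fricative [f]. /k/ is a stop between vowels /u/ and /u/, so it spirantizes to the fricative [x]. /p/ is a stop between vowels /i/ and /u/, so it spirantizes to the fricative [f]. /pepugbamiukuipun/ → pefugbamiuxuifun.
Rule 2 (stop-cluster e-epenthesis): /g/ and /b/ form a stop–stop cluster, so [e] is inserted between them. /pefugbamiuxuifun/ → pefugebamiuxuifun.
Rule 3 (final a-epenthesis): the form ends in the consonant /n/, so [a] is inserted word-finally. /pefugebamiuxuifun/ → pefugebamiuxuifuna.

pefugebamiuxuifuna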